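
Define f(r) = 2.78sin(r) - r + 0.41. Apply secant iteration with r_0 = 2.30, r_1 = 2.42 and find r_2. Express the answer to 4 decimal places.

2.3616

f(2.30) = 0.183060, f(2.42) = -0.173584
r_2 = 2.420000 − (-0.173584)·(2.420000 − 2.300000) / (-0.173584 − 0.183060) = 2.420000 − (-0.020830)/(-0.356645) = 2.361594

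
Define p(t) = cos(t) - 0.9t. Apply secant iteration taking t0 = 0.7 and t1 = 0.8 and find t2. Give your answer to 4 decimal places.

0.7853

p(0.7) = 0.134842, p(0.8) = -0.023293
t2 = 0.800000 − (-0.023293)·(0.800000 − 0.700000) / (-0.023293 − 0.134842) = 0.800000 − (-0.002329)/(-0.158135) = 0.785270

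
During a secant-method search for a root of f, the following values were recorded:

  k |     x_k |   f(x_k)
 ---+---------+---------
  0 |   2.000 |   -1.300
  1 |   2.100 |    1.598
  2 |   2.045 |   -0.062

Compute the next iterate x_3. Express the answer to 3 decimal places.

x_3 = 2.045 − (-0.062)·(2.045 − 2.100) / (-0.062 − 1.598)
   = 2.045 − (0.00341)/(-1.66000) = 2.04705

2.047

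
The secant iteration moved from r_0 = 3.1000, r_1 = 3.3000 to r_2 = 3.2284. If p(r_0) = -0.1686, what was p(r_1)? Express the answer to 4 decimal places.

The secant line through (3.1000, -0.1686) and (3.3000, p(r_1)) crosses zero at r_2 = 3.2284.
So (3.1000, -0.1686), (3.3000, p(r_1)), (3.2284, 0) are collinear:
p(r_1) = -0.1686 · (3.3000 − 3.2284) / (3.1000 − 3.2284) = -0.1686 · (0.071600)/(-0.128400) = 0.094017

0.0940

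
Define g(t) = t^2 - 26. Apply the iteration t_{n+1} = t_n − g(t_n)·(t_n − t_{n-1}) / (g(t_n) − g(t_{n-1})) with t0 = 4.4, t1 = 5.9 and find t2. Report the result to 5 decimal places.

g(4.4) = -6.6400000, g(5.9) = 8.8100000
t2 = 5.9000000 − 8.8100000·(5.9000000 − 4.4000000) / (8.8100000 − (-6.6400000)) = 5.9000000 − (13.2150000)/(15.4500000) = 5.0446602

5.04466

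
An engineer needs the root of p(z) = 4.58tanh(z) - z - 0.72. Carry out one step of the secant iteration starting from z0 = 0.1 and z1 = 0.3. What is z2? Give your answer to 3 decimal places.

p(0.1) = -0.36352, p(0.3) = 0.31421
z2 = 0.30000 − 0.31421·(0.30000 − 0.10000) / (0.31421 − (-0.36352)) = 0.30000 − (0.06284)/(0.67773) = 0.20728

0.207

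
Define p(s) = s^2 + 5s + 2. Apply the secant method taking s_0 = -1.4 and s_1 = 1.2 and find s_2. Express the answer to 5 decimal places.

p(-1.4) = -3.0400000, p(1.2) = 9.4400000
s_2 = 1.2000000 − 9.4400000·(1.2000000 − (-1.4000000)) / (9.4400000 − (-3.0400000)) = 1.2000000 − (24.5440000)/(12.4800000) = -0.7666667

-0.76667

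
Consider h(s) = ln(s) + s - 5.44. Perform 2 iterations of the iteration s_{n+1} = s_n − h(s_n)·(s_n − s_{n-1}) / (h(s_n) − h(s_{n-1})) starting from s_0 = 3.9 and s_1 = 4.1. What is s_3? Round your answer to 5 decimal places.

h(3.9) = -0.1790234, h(4.1) = 0.0709870
s_2 = 4.1000000 − 0.0709870·(4.1000000 − 3.9000000) / (0.0709870 − (-0.1790234)) = 4.1000000 − (0.0141974)/(0.2500104) = 4.0432128
h(4.0432128) = 0.0002524
s_3 = 4.0432128 − 0.0002524·(4.0432128 − 4.1000000) / (0.0002524 − 0.0709870) = 4.0432128 − (-0.0000143)/(-0.0707346) = 4.0430101

4.04301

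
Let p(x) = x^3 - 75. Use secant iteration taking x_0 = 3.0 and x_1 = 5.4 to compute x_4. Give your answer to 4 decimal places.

4.2241

p(3.0) = -48.000000, p(5.4) = 82.464000
x_2 = 5.400000 − 82.464000·(5.400000 − 3.000000) / (82.464000 − (-48.000000)) = 5.400000 − (197.913600)/(130.464000) = 3.883002
p(3.883002) = -16.453234
x_3 = 3.883002 − (-16.453234)·(3.883002 − 5.400000) / (-16.453234 − 82.464000) = 3.883002 − (24.959519)/(-98.917234) = 4.135330
p(4.135330) = -4.281936
x_4 = 4.135330 − (-4.281936)·(4.135330 − 3.883002) / (-4.281936 − (-16.453234)) = 4.135330 − (-1.080449)/(12.171298) = 4.224100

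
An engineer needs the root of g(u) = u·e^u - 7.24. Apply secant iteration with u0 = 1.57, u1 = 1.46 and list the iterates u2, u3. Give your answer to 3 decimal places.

1.543, 1.545

g(1.57) = 0.30644, g(1.46) = -0.95330
u2 = 1.46000 − (-0.95330)·(1.46000 − 1.57000) / (-0.95330 − 0.30644) = 1.46000 − (0.10486)/(-1.25974) = 1.54324
g(1.54324) = -0.01803
u3 = 1.54324 − (-0.01803)·(1.54324 − 1.46000) / (-0.01803 − (-0.95330)) = 1.54324 − (-0.00150)/(0.93527) = 1.54485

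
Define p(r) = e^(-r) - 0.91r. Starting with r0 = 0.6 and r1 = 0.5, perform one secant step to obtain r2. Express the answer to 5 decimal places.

p(0.6) = 0.0028116, p(0.5) = 0.1515307
r2 = 0.5000000 − 0.1515307·(0.5000000 − 0.6000000) / (0.1515307 − 0.0028116) = 0.5000000 − (-0.0151531)/(0.1487190) = 0.6018906

0.60189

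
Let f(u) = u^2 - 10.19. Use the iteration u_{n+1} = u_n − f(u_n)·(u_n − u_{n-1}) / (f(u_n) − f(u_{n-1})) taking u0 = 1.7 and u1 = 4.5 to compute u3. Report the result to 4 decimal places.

3.1364

f(1.7) = -7.300000, f(4.5) = 10.060000
u2 = 4.500000 − 10.060000·(4.500000 − 1.700000) / (10.060000 − (-7.300000)) = 4.500000 − (28.168000)/(17.360000) = 2.877419
f(2.877419) = -1.910458
u3 = 2.877419 − (-1.910458)·(2.877419 − 4.500000) / (-1.910458 − 10.060000) = 2.877419 − (3.099872)/(-11.970458) = 3.136380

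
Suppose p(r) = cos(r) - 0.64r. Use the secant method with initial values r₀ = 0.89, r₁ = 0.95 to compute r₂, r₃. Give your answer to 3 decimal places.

p(0.89) = 0.05981, p(0.95) = -0.02632
r₂ = 0.95000 − (-0.02632)·(0.95000 − 0.89000) / (-0.02632 − 0.05981) = 0.95000 − (-0.00158)/(-0.08613) = 0.93167
p(0.93167) = 0.00023
r₃ = 0.93167 − 0.00023·(0.93167 − 0.95000) / (0.00023 − (-0.02632)) = 0.93167 − (0.00000)/(0.02655) = 0.93183

0.932, 0.932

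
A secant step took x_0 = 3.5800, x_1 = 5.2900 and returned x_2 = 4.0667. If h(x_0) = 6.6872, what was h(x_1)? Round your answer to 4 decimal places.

-16.8080

The secant line through (3.5800, 6.6872) and (5.2900, h(x_1)) crosses zero at x_2 = 4.0667.
So (3.5800, 6.6872), (5.2900, h(x_1)), (4.0667, 0) are collinear:
h(x_1) = 6.6872 · (5.2900 − 4.0667) / (3.5800 − 4.0667) = 6.6872 · (1.223300)/(-0.486700) = -16.807996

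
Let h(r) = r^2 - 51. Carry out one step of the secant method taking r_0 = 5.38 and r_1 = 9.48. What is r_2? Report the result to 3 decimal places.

6.864

h(5.38) = -22.05560, h(9.48) = 38.87040
r_2 = 9.48000 − 38.87040·(9.48000 − 5.38000) / (38.87040 − (-22.05560)) = 9.48000 − (159.36864)/(60.92600) = 6.86423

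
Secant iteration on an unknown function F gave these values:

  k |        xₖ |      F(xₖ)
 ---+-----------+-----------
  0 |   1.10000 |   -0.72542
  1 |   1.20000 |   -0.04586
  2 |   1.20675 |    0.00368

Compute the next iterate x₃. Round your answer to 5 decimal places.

1.20625

x₃ = 1.20675 − 0.00368·(1.20675 − 1.20000) / (0.00368 − (-0.04586))
   = 1.20675 − (0.0000248)/(0.0495400) = 1.2062486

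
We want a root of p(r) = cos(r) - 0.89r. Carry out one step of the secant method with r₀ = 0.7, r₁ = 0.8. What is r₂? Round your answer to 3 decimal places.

p(0.7) = 0.14184, p(0.8) = -0.01529
r₂ = 0.80000 − (-0.01529)·(0.80000 − 0.70000) / (-0.01529 − 0.14184) = 0.80000 − (-0.00153)/(-0.15714) = 0.79027

0.790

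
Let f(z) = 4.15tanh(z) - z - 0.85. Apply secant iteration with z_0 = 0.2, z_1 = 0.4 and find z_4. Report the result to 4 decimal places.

f(0.2) = -0.230892, f(0.4) = 0.326788
z_2 = 0.400000 − 0.326788·(0.400000 − 0.200000) / (0.326788 − (-0.230892)) = 0.400000 − (0.065358)/(0.557681) = 0.282805
f(0.282805) = 0.010515
z_3 = 0.282805 − 0.010515·(0.282805 − 0.400000) / (0.010515 − 0.326788) = 0.282805 − (-0.001232)/(-0.316273) = 0.278908
f(0.278908) = -0.000547
z_4 = 0.278908 − (-0.000547)·(0.278908 − 0.282805) / (-0.000547 − 0.010515) = 0.278908 − (0.000002)/(-0.011062) = 0.279101

0.2791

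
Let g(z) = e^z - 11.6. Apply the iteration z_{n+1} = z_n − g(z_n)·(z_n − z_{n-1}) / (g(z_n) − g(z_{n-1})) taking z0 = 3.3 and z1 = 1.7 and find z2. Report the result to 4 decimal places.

g(3.3) = 15.512639, g(1.7) = -6.126053
z2 = 1.700000 − (-6.126053)·(1.700000 − 3.300000) / (-6.126053 − 15.512639) = 1.700000 − (9.801684)/(-21.638692) = 2.152970

2.1530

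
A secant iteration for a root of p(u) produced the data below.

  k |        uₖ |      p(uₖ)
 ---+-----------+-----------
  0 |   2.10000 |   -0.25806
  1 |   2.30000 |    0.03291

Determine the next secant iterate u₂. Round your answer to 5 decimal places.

u₂ = 2.30000 − 0.03291·(2.30000 − 2.10000) / (0.03291 − (-0.25806))
   = 2.30000 − (0.0065820)/(0.2909700) = 2.2773791

2.27738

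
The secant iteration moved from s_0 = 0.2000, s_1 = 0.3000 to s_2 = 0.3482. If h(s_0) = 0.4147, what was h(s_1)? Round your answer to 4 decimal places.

0.1349

The secant line through (0.2000, 0.4147) and (0.3000, h(s_1)) crosses zero at s_2 = 0.3482.
So (0.2000, 0.4147), (0.3000, h(s_1)), (0.3482, 0) are collinear:
h(s_1) = 0.4147 · (0.3000 − 0.3482) / (0.2000 − 0.3482) = 0.4147 · (-0.048200)/(-0.148200) = 0.134875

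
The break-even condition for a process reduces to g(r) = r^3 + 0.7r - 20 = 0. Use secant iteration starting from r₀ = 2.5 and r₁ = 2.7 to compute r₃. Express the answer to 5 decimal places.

2.62840

g(2.5) = -2.6250000, g(2.7) = 1.5730000
r₂ = 2.7000000 − 1.5730000·(2.7000000 − 2.5000000) / (1.5730000 − (-2.6250000)) = 2.7000000 − (0.3146000)/(4.1980000) = 2.6250596
g(2.6250596) = -0.0733366
r₃ = 2.6250596 − (-0.0733366)·(2.6250596 − 2.7000000) / (-0.0733366 − 1.5730000) = 2.6250596 − (0.0054959)/(-1.6463366) = 2.6283978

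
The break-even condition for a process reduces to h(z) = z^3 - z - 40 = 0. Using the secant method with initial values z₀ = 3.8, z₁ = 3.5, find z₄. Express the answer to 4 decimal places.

h(3.8) = 11.072000, h(3.5) = -0.625000
z₂ = 3.500000 − (-0.625000)·(3.500000 − 3.800000) / (-0.625000 − 11.072000) = 3.500000 − (0.187500)/(-11.697000) = 3.516030
h(3.516030) = -0.049234
z₃ = 3.516030 − (-0.049234)·(3.516030 − 3.500000) / (-0.049234 − (-0.625000)) = 3.516030 − (-0.000789)/(0.575766) = 3.517400
h(3.517400) = 0.000251
z₄ = 3.517400 − 0.000251·(3.517400 − 3.516030) / (0.000251 − (-0.049234)) = 3.517400 − (0.000000)/(0.049486) = 3.517394

3.5174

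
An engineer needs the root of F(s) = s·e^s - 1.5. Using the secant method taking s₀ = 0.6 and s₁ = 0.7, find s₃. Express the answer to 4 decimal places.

F(0.6) = -0.406729, F(0.7) = -0.090373
s₂ = 0.700000 − (-0.090373)·(0.700000 − 0.600000) / (-0.090373 − (-0.406729)) = 0.700000 − (-0.009037)/(0.316356) = 0.728567
F(0.728567) = 0.009670
s₃ = 0.728567 − 0.009670·(0.728567 − 0.700000) / (0.009670 − (-0.090373)) = 0.728567 − (0.000276)/(0.100043) = 0.725806

0.7258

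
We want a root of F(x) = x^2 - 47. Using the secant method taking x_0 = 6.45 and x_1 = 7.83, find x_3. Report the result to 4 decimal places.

6.8538

F(6.45) = -5.397500, F(7.83) = 14.308900
x_2 = 7.830000 − 14.308900·(7.830000 − 6.450000) / (14.308900 − (-5.397500)) = 7.830000 − (19.746282)/(19.706400) = 6.827976
F(6.827976) = -0.378741
x_3 = 6.827976 − (-0.378741)·(6.827976 − 7.830000) / (-0.378741 − 14.308900) = 6.827976 − (0.379508)/(-14.687641) = 6.853815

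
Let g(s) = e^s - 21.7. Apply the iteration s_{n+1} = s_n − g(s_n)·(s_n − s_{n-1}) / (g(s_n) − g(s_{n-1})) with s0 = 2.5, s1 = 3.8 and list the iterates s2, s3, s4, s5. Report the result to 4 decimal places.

2.8805, 3.0131, 3.0839, 3.0771

g(2.5) = -9.517506, g(3.8) = 23.001184
s2 = 3.800000 − 23.001184·(3.800000 − 2.500000) / (23.001184 − (-9.517506)) = 3.800000 − (29.901540)/(32.518691) = 2.880481
g(2.880481) = -3.877148
s3 = 2.880481 − (-3.877148)·(2.880481 − 3.800000) / (-3.877148 − 23.001184) = 2.880481 − (3.565110)/(-26.878333) = 3.013120
g(3.013120) = -1.349200
s4 = 3.013120 − (-1.349200)·(3.013120 − 2.880481) / (-1.349200 − (-3.877148)) = 3.013120 − (-0.178956)/(2.527949) = 3.083911
g(3.083911) = 0.143673
s5 = 3.083911 − 0.143673·(3.083911 − 3.013120) / (0.143673 − (-1.349200)) = 3.083911 − (0.010171)/(1.492873) = 3.077098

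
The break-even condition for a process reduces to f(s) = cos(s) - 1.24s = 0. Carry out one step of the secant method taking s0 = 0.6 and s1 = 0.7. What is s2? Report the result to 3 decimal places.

f(0.6) = 0.08134, f(0.7) = -0.10316
s2 = 0.70000 − (-0.10316)·(0.70000 − 0.60000) / (-0.10316 − 0.08134) = 0.70000 − (-0.01032)/(-0.18449) = 0.64409

0.644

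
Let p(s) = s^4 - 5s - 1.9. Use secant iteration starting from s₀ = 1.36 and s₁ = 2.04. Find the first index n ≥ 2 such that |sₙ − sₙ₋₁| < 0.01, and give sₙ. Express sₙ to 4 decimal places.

p(1.36) = -5.278980, p(2.04) = 5.218915
s₂ = 2.040000 − 5.218915·(0.680000)/(10.497894) = 1.701945;  |Δ| = 0.338055
p(1.701945) = -2.019331
s₃ = 1.701945 − (-2.019331)·(-0.338055)/(-7.238245) = 1.796256;  |Δ| = 0.094311
p(1.796256) = -0.470746
s₄ = 1.796256 − (-0.470746)·(0.094311)/(1.548585) = 1.824925;  |Δ| = 0.028669
p(1.824925) = 0.066617
s₅ = 1.824925 − 0.066617·(0.028669)/(0.537363) = 1.821371;  |Δ| = 0.003554
|s₅ − s₄| = 0.003554 < 0.01

n = 5, sₙ = 1.8214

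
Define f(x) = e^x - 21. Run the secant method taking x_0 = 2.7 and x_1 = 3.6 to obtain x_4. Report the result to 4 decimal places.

f(2.7) = -6.120268, f(3.6) = 15.598234
x_2 = 3.600000 − 15.598234·(3.600000 − 2.700000) / (15.598234 − (-6.120268)) = 3.600000 − (14.038411)/(21.718503) = 2.953620
f(2.953620) = -1.824762
x_3 = 2.953620 − (-1.824762)·(2.953620 − 3.600000) / (-1.824762 − 15.598234) = 2.953620 − (1.179490)/(-17.422996) = 3.021317
f(3.021317) = -0.481702
x_4 = 3.021317 − (-0.481702)·(3.021317 − 2.953620) / (-0.481702 − (-1.824762)) = 3.021317 − (-0.032610)/(1.343060) = 3.045597

3.0456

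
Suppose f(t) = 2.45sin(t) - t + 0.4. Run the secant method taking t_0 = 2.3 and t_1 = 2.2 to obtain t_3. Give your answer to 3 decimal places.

f(2.3) = -0.07302, f(2.2) = 0.18082
t_2 = 2.20000 − 0.18082·(2.20000 − 2.30000) / (0.18082 − (-0.07302)) = 2.20000 − (-0.01808)/(0.25384) = 2.27123
f(2.27123) = 0.00194
t_3 = 2.27123 − 0.00194·(2.27123 − 2.20000) / (0.00194 − 0.18082) = 2.27123 − (0.00014)/(-0.17887) = 2.27201

2.272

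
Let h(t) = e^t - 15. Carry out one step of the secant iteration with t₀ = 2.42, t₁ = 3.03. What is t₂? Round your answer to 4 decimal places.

2.6623

h(2.42) = -3.754141, h(3.03) = 5.697233
t₂ = 3.030000 − 5.697233·(3.030000 − 2.420000) / (5.697233 − (-3.754141)) = 3.030000 − (3.475312)/(9.451373) = 2.662296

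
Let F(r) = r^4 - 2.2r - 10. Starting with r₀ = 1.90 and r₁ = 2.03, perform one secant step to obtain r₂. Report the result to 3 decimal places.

1.941

F(1.90) = -1.14790, F(2.03) = 2.51582
r₂ = 2.03000 − 2.51582·(2.03000 − 1.90000) / (2.51582 − (-1.14790)) = 2.03000 − (0.32706)/(3.66372) = 1.94073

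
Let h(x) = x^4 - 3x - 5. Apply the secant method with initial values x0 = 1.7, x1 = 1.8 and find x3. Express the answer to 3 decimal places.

h(1.7) = -1.74790, h(1.8) = 0.09760
x2 = 1.80000 − 0.09760·(1.80000 − 1.70000) / (0.09760 − (-1.74790)) = 1.80000 − (0.00976)/(1.84550) = 1.79471
h(1.79471) = -0.00936
x3 = 1.79471 − (-0.00936)·(1.79471 − 1.80000) / (-0.00936 − 0.09760) = 1.79471 − (0.00005)/(-0.10696) = 1.79517

1.795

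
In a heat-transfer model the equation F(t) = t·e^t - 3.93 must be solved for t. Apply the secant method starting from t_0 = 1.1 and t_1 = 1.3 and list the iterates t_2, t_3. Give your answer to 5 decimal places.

F(1.1) = -0.6254174, F(1.3) = 0.8400857
t_2 = 1.3000000 − 0.8400857·(1.3000000 − 1.1000000) / (0.8400857 − (-0.6254174)) = 1.3000000 − (0.1680171)/(1.4655030) = 1.1853519
F(1.1853519) = -0.0517206
t_3 = 1.1853519 − (-0.0517206)·(1.1853519 − 1.3000000) / (-0.0517206 − 0.8400857) = 1.1853519 − (0.0059297)/(-0.8918063) = 1.1920010

1.18535, 1.19200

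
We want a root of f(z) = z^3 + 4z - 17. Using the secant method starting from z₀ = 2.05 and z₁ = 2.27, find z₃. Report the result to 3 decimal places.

f(2.05) = -0.18488, f(2.27) = 3.77708
z₂ = 2.27000 − 3.77708·(2.27000 − 2.05000) / (3.77708 − (-0.18488)) = 2.27000 − (0.83096)/(3.96196) = 2.06027
f(2.06027) = -0.01374
z₃ = 2.06027 − (-0.01374)·(2.06027 − 2.27000) / (-0.01374 − 3.77708) = 2.06027 − (0.00288)/(-3.79082) = 2.06103

2.061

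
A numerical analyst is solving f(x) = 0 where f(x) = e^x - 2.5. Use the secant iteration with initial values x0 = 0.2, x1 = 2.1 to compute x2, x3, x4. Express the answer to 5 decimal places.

f(0.2) = -1.2785972, f(2.1) = 5.6661699
x2 = 2.1000000 − 5.6661699·(2.1000000 − 0.2000000) / (5.6661699 − (-1.2785972)) = 2.1000000 − (10.7657228)/(6.9447672) = 0.5498079
f(0.5498079) = -0.7670798
x3 = 0.5498079 − (-0.7670798)·(0.5498079 − 2.1000000) / (-0.7670798 − 5.6661699) = 0.5498079 − (1.1891210)/(-6.4332497) = 0.7346478
f(0.7346478) = -0.4152523
x4 = 0.7346478 − (-0.4152523)·(0.7346478 − 0.5498079) / (-0.4152523 − (-0.7670798)) = 0.7346478 − (-0.0767552)/(0.3518275) = 0.9528093

0.54981, 0.73465, 0.95281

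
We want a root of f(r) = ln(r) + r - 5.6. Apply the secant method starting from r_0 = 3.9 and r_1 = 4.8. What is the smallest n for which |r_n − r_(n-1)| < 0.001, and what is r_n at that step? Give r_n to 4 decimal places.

f(3.9) = -0.339023, f(4.8) = 0.768616
r_2 = 4.800000 − 0.768616·(0.900000)/(1.107639) = 4.175470;  |Δ| = 0.624530
f(4.175470) = 0.004697
r_3 = 4.175470 − 0.004697·(-0.624530)/(-0.763919) = 4.171630;  |Δ| = 0.003840
f(4.171630) = -0.000063
r_4 = 4.171630 − (-0.000063)·(-0.003840)/(-0.004760) = 4.171681;  |Δ| = 0.000051
|r_4 − r_3| = 0.000051 < 0.001

n = 4, r_n = 4.1717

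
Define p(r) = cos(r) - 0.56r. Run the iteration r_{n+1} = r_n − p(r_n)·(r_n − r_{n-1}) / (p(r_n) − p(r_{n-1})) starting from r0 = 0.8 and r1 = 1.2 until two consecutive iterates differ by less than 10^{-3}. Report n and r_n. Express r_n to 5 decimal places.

n = 4, r_n = 0.98591

p(0.8) = 0.2487067, p(1.2) = -0.3096422
r2 = 1.2000000 − (-0.3096422)·(0.4000000)/(-0.5583490) = 0.9781730;  |Δ| = 0.2218270
p(0.9781730) = 0.0107621
r3 = 0.9781730 − 0.0107621·(-0.2218270)/(0.3204044) = 0.9856239;  |Δ| = 0.0074510
p(0.9856239) = 0.0003937
r4 = 0.9856239 − 0.0003937·(0.0074510)/(-0.0103684) = 0.9859069;  |Δ| = 0.0002829
|r4 − r3| = 0.0002829 < 10^{-3}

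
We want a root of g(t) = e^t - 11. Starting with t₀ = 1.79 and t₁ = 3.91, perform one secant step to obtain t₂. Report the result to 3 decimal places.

2.032

g(1.79) = -5.01055, g(3.91) = 38.89895
t₂ = 3.91000 − 38.89895·(3.91000 − 1.79000) / (38.89895 − (-5.01055)) = 3.91000 − (82.46578)/(43.90950) = 2.03191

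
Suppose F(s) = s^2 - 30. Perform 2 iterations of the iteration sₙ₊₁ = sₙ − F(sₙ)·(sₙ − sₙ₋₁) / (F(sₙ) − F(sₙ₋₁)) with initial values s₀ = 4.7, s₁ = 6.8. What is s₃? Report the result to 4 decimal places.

F(4.7) = -7.910000, F(6.8) = 16.240000
s₂ = 6.800000 − 16.240000·(6.800000 − 4.700000) / (16.240000 − (-7.910000)) = 6.800000 − (34.104000)/(24.150000) = 5.387826
F(5.387826) = -0.971330
s₃ = 5.387826 − (-0.971330)·(5.387826 − 6.800000) / (-0.971330 − 16.240000) = 5.387826 − (1.371687)/(-17.211330) = 5.467523

5.4675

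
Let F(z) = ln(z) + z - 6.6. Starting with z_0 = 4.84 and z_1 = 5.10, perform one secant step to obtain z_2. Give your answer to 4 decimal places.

F(4.84) = -0.183085, F(5.10) = 0.129241
z_2 = 5.100000 − 0.129241·(5.100000 − 4.840000) / (0.129241 − (-0.183085)) = 5.100000 − (0.033603)/(0.312326) = 4.992412

4.9924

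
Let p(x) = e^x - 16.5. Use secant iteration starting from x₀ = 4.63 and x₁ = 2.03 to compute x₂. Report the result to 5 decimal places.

p(4.63) = 86.0140641, p(2.03) = -8.8859136
x₂ = 2.0300000 − (-8.8859136)·(2.0300000 − 4.6300000) / (-8.8859136 − 86.0140641) = 2.0300000 − (23.1033755)/(-94.8999778) = 2.2734497

2.27345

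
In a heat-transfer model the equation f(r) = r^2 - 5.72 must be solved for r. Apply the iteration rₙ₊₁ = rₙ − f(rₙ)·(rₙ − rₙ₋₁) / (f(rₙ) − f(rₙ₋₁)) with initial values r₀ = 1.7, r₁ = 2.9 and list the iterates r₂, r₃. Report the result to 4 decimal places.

f(1.7) = -2.830000, f(2.9) = 2.690000
r₂ = 2.900000 − 2.690000·(2.900000 − 1.700000) / (2.690000 − (-2.830000)) = 2.900000 − (3.228000)/(5.520000) = 2.315217
f(2.315217) = -0.359768
r₃ = 2.315217 − (-0.359768)·(2.315217 − 2.900000) / (-0.359768 − 2.690000) = 2.315217 − (0.210386)/(-3.049768) = 2.384202

2.3152, 2.3842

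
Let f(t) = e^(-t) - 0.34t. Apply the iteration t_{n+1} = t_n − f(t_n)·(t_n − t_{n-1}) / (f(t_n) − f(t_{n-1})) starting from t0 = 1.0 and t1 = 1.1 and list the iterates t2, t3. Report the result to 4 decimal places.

f(1.0) = 0.027879, f(1.1) = -0.041129
t2 = 1.100000 − (-0.041129)·(1.100000 − 1.000000) / (-0.041129 − 0.027879) = 1.100000 − (-0.004113)/(-0.069008) = 1.040400
f(1.040400) = -0.000423
t3 = 1.040400 − (-0.000423)·(1.040400 − 1.100000) / (-0.000423 − (-0.041129)) = 1.040400 − (0.000025)/(0.040706) = 1.039781

1.0404, 1.0398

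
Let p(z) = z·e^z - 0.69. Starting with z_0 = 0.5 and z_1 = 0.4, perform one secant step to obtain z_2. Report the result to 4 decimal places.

0.4410

p(0.5) = 0.134361, p(0.4) = -0.093270
z_2 = 0.400000 − (-0.093270)·(0.400000 − 0.500000) / (-0.093270 − 0.134361) = 0.400000 − (0.009327)/(-0.227631) = 0.440974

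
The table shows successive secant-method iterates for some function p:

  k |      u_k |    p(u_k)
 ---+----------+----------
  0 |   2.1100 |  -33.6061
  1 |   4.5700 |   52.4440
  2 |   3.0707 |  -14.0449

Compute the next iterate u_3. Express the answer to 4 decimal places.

u_3 = 3.0707 − (-14.0449)·(3.0707 − 4.5700) / (-14.0449 − 52.4440)
   = 3.0707 − (21.057519)/(-66.488900) = 3.387407

3.3874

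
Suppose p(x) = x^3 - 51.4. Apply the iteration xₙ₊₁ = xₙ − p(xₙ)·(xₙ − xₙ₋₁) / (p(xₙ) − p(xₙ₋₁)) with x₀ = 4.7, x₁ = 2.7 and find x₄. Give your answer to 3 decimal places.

3.711

p(4.7) = 52.42300, p(2.7) = -31.71700
x₂ = 2.70000 − (-31.71700)·(2.70000 − 4.70000) / (-31.71700 − 52.42300) = 2.70000 − (63.43400)/(-84.14000) = 3.45391
p(3.45391) = -10.19660
x₃ = 3.45391 − (-10.19660)·(3.45391 − 2.70000) / (-10.19660 − (-31.71700)) = 3.45391 − (-7.68732)/(21.52040) = 3.81112
p(3.81112) = 3.95516
x₄ = 3.81112 − 3.95516·(3.81112 − 3.45391) / (3.95516 − (-10.19660)) = 3.81112 − (1.41283)/(14.15176) = 3.71129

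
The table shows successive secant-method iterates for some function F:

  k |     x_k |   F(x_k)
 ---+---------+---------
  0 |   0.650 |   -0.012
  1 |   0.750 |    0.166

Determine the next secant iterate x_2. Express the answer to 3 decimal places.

x_2 = 0.750 − 0.166·(0.750 − 0.650) / (0.166 − (-0.012))
   = 0.750 − (0.01660)/(0.17800) = 0.65674

0.657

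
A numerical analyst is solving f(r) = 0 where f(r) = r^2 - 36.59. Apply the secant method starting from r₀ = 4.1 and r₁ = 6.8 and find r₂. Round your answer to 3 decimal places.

f(4.1) = -19.78000, f(6.8) = 9.65000
r₂ = 6.80000 − 9.65000·(6.80000 − 4.10000) / (9.65000 − (-19.78000)) = 6.80000 − (26.05500)/(29.43000) = 5.91468

5.915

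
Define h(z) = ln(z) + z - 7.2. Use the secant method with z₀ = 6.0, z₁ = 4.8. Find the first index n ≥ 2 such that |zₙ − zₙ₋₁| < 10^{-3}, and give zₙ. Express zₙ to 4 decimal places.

n = 4, zₙ = 5.4960

h(6.0) = 0.591759, h(4.8) = -0.831384
z₂ = 4.800000 − (-0.831384)·(-1.200000)/(-1.423144) = 5.501026;  |Δ| = 0.701026
h(5.501026) = 0.005961
z₃ = 5.501026 − 0.005961·(0.701026)/(0.837345) = 5.496036;  |Δ| = 0.004990
h(5.496036) = 0.000063
z₄ = 5.496036 − 0.000063·(-0.004990)/(-0.005898) = 5.495983;  |Δ| = 0.000053
|z₄ − z₃| = 0.000053 < 10^{-3}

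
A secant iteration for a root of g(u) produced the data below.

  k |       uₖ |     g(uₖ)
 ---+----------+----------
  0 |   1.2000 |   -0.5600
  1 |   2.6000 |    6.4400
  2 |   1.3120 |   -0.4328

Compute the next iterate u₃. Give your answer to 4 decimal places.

u₃ = 1.3120 − (-0.4328)·(1.3120 − 2.6000) / (-0.4328 − 6.4400)
   = 1.3120 − (0.557446)/(-6.872800) = 1.393109

1.3931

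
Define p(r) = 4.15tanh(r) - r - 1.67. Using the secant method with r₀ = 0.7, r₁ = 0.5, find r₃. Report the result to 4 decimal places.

p(0.7) = 0.138126, p(0.5) = -0.252214
r₂ = 0.500000 − (-0.252214)·(0.500000 − 0.700000) / (-0.252214 − 0.138126) = 0.500000 − (0.050443)/(-0.390340) = 0.629228
p(0.629228) = 0.014481
r₃ = 0.629228 − 0.014481·(0.629228 − 0.500000) / (0.014481 − (-0.252214)) = 0.629228 − (0.001871)/(0.266695) = 0.622211

0.6222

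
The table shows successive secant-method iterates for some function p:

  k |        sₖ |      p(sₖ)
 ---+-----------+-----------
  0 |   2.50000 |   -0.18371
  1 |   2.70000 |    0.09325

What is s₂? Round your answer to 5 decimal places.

2.63266

s₂ = 2.70000 − 0.09325·(2.70000 − 2.50000) / (0.09325 − (-0.18371))
   = 2.70000 − (0.0186500)/(0.2769600) = 2.6326618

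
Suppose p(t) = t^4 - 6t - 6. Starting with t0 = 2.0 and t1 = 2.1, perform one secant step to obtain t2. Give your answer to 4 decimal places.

p(2.0) = -2.000000, p(2.1) = 0.848100
t2 = 2.100000 − 0.848100·(2.100000 − 2.000000) / (0.848100 − (-2.000000)) = 2.100000 − (0.084810)/(2.848100) = 2.070222

2.0702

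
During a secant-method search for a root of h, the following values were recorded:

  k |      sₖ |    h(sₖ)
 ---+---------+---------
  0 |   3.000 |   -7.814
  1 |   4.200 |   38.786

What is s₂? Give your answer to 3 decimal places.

s₂ = 4.200 − 38.786·(4.200 − 3.000) / (38.786 − (-7.814))
   = 4.200 − (46.54320)/(46.60000) = 3.20122

3.201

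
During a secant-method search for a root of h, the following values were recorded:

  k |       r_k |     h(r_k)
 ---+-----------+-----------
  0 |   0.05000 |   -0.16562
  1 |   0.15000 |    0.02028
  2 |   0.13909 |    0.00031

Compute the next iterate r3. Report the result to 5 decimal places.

r3 = 0.13909 − 0.00031·(0.13909 − 0.15000) / (0.00031 − 0.02028)
   = 0.13909 − (-0.0000034)/(-0.0199700) = 0.1389206

0.13892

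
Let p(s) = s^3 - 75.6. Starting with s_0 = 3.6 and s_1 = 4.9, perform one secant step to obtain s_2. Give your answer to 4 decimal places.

p(3.6) = -28.944000, p(4.9) = 42.049000
s_2 = 4.900000 − 42.049000·(4.900000 − 3.600000) / (42.049000 − (-28.944000)) = 4.900000 − (54.663700)/(70.993000) = 4.130013

4.1300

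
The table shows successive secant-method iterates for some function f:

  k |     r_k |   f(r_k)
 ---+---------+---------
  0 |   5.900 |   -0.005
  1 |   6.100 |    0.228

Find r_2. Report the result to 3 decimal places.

r_2 = 6.100 − 0.228·(6.100 − 5.900) / (0.228 − (-0.005))
   = 6.100 − (0.04560)/(0.23300) = 5.90429

5.904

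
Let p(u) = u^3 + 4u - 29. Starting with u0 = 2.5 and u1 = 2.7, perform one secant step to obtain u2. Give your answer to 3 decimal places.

2.639

p(2.5) = -3.37500, p(2.7) = 1.48300
u2 = 2.70000 − 1.48300·(2.70000 − 2.50000) / (1.48300 − (-3.37500)) = 2.70000 − (0.29660)/(4.85800) = 2.63895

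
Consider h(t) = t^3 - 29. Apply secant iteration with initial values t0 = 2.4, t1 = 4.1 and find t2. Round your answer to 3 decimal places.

2.868

h(2.4) = -15.17600, h(4.1) = 39.92100
t2 = 4.10000 − 39.92100·(4.10000 − 2.40000) / (39.92100 − (-15.17600)) = 4.10000 − (67.86570)/(55.09700) = 2.86825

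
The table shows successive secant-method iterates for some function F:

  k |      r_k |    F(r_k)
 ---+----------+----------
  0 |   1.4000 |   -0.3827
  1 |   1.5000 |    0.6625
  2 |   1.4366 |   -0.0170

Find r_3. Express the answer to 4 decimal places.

r_3 = 1.4366 − (-0.0170)·(1.4366 − 1.5000) / (-0.0170 − 0.6625)
   = 1.4366 − (0.001078)/(-0.679500) = 1.438186

1.4382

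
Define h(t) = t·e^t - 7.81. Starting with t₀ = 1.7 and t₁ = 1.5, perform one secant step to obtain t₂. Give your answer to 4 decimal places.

1.5842

h(1.7) = 1.495711, h(1.5) = -1.087466
t₂ = 1.500000 − (-1.087466)·(1.500000 − 1.700000) / (-1.087466 − 1.495711) = 1.500000 − (0.217493)/(-2.583177) = 1.584196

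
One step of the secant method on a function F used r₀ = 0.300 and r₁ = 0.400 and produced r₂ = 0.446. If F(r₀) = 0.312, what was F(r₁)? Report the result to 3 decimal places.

The secant line through (0.300, 0.312) and (0.400, F(r₁)) crosses zero at r₂ = 0.446.
So (0.300, 0.312), (0.400, F(r₁)), (0.446, 0) are collinear:
F(r₁) = 0.312 · (0.400 − 0.446) / (0.300 − 0.446) = 0.312 · (-0.04600)/(-0.14600) = 0.09830

0.098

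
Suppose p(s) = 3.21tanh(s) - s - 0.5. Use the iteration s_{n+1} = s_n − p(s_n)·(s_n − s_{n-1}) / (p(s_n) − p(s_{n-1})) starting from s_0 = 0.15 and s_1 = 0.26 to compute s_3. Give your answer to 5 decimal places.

0.23217

p(0.15) = -0.1720790, p(0.26) = 0.0562887
s_2 = 0.2600000 − 0.0562887·(0.2600000 − 0.1500000) / (0.0562887 − (-0.1720790)) = 0.2600000 − (0.0061918)/(0.2283677) = 0.2328869
p(0.2328869) = 0.0014519
s_3 = 0.2328869 − 0.0014519·(0.2328869 − 0.2600000) / (0.0014519 − 0.0562887) = 0.2328869 − (-0.0000394)/(-0.0548368) = 0.2321691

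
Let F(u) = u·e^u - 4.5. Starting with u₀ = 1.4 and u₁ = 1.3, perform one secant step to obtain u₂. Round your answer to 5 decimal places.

1.27023

F(1.4) = 1.1772800, F(1.3) = 0.2700857
u₂ = 1.3000000 − 0.2700857·(1.3000000 − 1.4000000) / (0.2700857 − 1.1772800) = 1.3000000 − (-0.0270086)/(-0.9071943) = 1.2702285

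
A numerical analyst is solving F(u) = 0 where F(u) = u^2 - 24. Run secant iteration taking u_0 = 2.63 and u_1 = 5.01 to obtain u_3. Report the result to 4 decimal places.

4.8986

F(2.63) = -17.083100, F(5.01) = 1.100100
u_2 = 5.010000 − 1.100100·(5.010000 − 2.630000) / (1.100100 − (-17.083100)) = 5.010000 − (2.618238)/(18.183200) = 4.866008
F(4.866008) = -0.321968
u_3 = 4.866008 − (-0.321968)·(4.866008 − 5.010000) / (-0.321968 − 1.100100) = 4.866008 − (0.046361)/(-1.422068) = 4.898609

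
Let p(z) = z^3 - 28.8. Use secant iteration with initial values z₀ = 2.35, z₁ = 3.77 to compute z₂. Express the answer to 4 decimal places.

p(2.35) = -15.822125, p(3.77) = 24.782633
z₂ = 3.770000 − 24.782633·(3.770000 − 2.350000) / (24.782633 − (-15.822125)) = 3.770000 − (35.191339)/(40.604758) = 2.903320

2.9033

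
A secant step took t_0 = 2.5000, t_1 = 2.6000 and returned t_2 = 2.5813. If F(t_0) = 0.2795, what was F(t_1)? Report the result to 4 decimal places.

-0.0643

The secant line through (2.5000, 0.2795) and (2.6000, F(t_1)) crosses zero at t_2 = 2.5813.
So (2.5000, 0.2795), (2.6000, F(t_1)), (2.5813, 0) are collinear:
F(t_1) = 0.2795 · (2.6000 − 2.5813) / (2.5000 − 2.5813) = 0.2795 · (0.018700)/(-0.081300) = -0.064288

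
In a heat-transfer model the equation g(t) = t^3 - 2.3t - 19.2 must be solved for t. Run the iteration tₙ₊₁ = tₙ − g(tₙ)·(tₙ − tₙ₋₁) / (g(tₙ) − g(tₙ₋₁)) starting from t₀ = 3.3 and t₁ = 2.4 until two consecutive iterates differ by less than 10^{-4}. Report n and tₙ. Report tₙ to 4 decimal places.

g(3.3) = 9.147000, g(2.4) = -10.896000
t₂ = 2.400000 − (-10.896000)·(-0.900000)/(-20.043000) = 2.889268;  |Δ| = 0.489268
g(2.889268) = -1.726082
t₃ = 2.889268 − (-1.726082)·(0.489268)/(9.169918) = 2.981365;  |Δ| = 0.092096
g(2.981365) = 0.442823
t₄ = 2.981365 − 0.442823·(0.092096)/(2.168905) = 2.962561;  |Δ| = 0.018803
g(2.962561) = -0.012173
t₅ = 2.962561 − (-0.012173)·(-0.018803)/(-0.454996) = 2.963064;  |Δ| = 0.000503
g(2.963064) = -0.000082
t₆ = 2.963064 − (-0.000082)·(0.000503)/(0.012091) = 2.963068;  |Δ| = 0.000003
|t₆ − t₅| = 0.000003 < 10^{-4}

n = 6, tₙ = 2.9631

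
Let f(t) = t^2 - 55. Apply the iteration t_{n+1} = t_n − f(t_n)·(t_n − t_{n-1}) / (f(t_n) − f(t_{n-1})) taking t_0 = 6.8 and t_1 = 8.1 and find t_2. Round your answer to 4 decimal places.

7.3879

f(6.8) = -8.760000, f(8.1) = 10.610000
t_2 = 8.100000 − 10.610000·(8.100000 − 6.800000) / (10.610000 − (-8.760000)) = 8.100000 − (13.793000)/(19.370000) = 7.387919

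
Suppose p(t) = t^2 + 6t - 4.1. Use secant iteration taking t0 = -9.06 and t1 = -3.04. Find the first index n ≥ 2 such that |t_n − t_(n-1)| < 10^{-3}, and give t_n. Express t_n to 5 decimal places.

n = 8, t_n = -6.61939

p(-9.06) = 23.6236000, p(-3.04) = -13.0984000
t2 = -3.0400000 − (-13.0984000)·(6.0200000)/(-36.7220000) = -5.1872787;  |Δ| = 2.1472787
p(-5.1872787) = -8.3158119
t3 = -5.1872787 − (-8.3158119)·(-2.1472787)/(4.7825881) = -8.9208985;  |Δ| = 3.7336199
p(-8.9208985) = 21.9570396
t4 = -8.9208985 − 21.9570396·(-3.7336199)/(30.2728515) = -6.2128868;  |Δ| = 2.7080118
p(-6.2128868) = -2.7773587
t5 = -6.2128868 − (-2.7773587)·(2.7080118)/(-24.7343983) = -6.5169621;  |Δ| = 0.3040753
p(-6.5169621) = -0.7309778
t6 = -6.5169621 − (-0.7309778)·(-0.3040753)/(2.0463810) = -6.6255793;  |Δ| = 0.1086173
p(-6.6255793) = 0.0448255
t7 = -6.6255793 − 0.0448255·(-0.1086173)/(0.7758033) = -6.6193035;  |Δ| = 0.0062759
p(-6.6193035) = -0.0006423
t8 = -6.6193035 − (-0.0006423)·(0.0062759)/(-0.0454678) = -6.6193921;  |Δ| = 0.0000887
|t8 − t7| = 0.0000887 < 10^{-3}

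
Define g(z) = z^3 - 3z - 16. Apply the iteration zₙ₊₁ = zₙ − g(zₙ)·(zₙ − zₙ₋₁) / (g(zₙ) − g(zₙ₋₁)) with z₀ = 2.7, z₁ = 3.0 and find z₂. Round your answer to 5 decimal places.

2.90650

g(2.7) = -4.4170000, g(3.0) = 2.0000000
z₂ = 3.0000000 − 2.0000000·(3.0000000 − 2.7000000) / (2.0000000 − (-4.4170000)) = 3.0000000 − (0.6000000)/(6.4170000) = 2.9064984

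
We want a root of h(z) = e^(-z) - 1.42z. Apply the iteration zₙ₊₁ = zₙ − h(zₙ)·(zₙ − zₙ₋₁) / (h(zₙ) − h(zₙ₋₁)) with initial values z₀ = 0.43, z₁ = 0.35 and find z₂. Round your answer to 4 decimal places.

0.4490

h(0.43) = 0.039909, h(0.35) = 0.207688
z₂ = 0.350000 − 0.207688·(0.350000 − 0.430000) / (0.207688 − 0.039909) = 0.350000 − (-0.016615)/(0.167779) = 0.449029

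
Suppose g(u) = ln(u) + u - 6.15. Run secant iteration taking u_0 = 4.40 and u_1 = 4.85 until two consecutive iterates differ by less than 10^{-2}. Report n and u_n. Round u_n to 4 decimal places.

g(4.40) = -0.268395, g(4.85) = 0.278979
u_2 = 4.850000 − 0.278979·(0.450000)/(0.547374) = 4.620650;  |Δ| = 0.229350
g(4.620650) = 0.001185
u_3 = 4.620650 − 0.001185·(-0.229350)/(-0.277794) = 4.619671;  |Δ| = 0.000978
|u_3 − u_2| = 0.000978 < 10^{-2}

n = 3, u_n = 4.6197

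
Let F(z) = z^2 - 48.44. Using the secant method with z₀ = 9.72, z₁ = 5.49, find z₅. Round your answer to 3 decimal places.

6.960

F(9.72) = 46.03840, F(5.49) = -18.29990
z₂ = 5.49000 − (-18.29990)·(5.49000 − 9.72000) / (-18.29990 − 46.03840) = 5.49000 − (77.40858)/(-64.33830) = 6.69315
F(6.69315) = -3.64175
z₃ = 6.69315 − (-3.64175)·(6.69315 − 5.49000) / (-3.64175 − (-18.29990)) = 6.69315 − (-4.38157)/(14.65815) = 6.99207
F(6.99207) = 0.44899
z₄ = 6.99207 − 0.44899·(6.99207 − 6.69315) / (0.44899 − (-3.64175)) = 6.99207 − (0.13421)/(4.09075) = 6.95926
F(6.95926) = -0.00873
z₅ = 6.95926 − (-0.00873)·(6.95926 − 6.99207) / (-0.00873 − 0.44899) = 6.95926 − (0.00029)/(-0.45772) = 6.95988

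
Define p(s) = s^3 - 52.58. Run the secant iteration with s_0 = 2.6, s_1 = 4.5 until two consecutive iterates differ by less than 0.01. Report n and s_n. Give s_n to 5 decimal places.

n = 5, s_n = 3.74630

p(2.6) = -35.0040000, p(4.5) = 38.5450000
s_2 = 4.5000000 − 38.5450000·(1.9000000)/(73.5490000) = 3.5042625;  |Δ| = 0.9957375
p(3.5042625) = -9.5481636
s_3 = 3.5042625 − (-9.5481636)·(-0.9957375)/(-48.0931636) = 3.7019510;  |Δ| = 0.1976885
p(3.7019510) = -1.8468321
s_4 = 3.7019510 − (-1.8468321)·(0.1976885)/(7.7013315) = 3.7493580;  |Δ| = 0.0474071
p(3.7493580) = 0.1272956
s_5 = 3.7493580 − 0.1272956·(0.0474071)/(1.9741277) = 3.7463011;  |Δ| = 0.0030569
|s_5 − s_4| = 0.0030569 < 0.01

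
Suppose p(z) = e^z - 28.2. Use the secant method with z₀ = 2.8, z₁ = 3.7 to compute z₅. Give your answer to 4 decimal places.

p(2.8) = -11.755353, p(3.7) = 12.247304
z₂ = 3.700000 − 12.247304·(3.700000 − 2.800000) / (12.247304 − (-11.755353)) = 3.700000 − (11.022574)/(24.002658) = 3.240777
p(3.240777) = -2.646432
z₃ = 3.240777 − (-2.646432)·(3.240777 − 3.700000) / (-2.646432 − 12.247304) = 3.240777 − (1.215303)/(-14.893737) = 3.322375
p(3.322375) = -0.473873
z₄ = 3.322375 − (-0.473873)·(3.322375 − 3.240777) / (-0.473873 − (-2.646432)) = 3.322375 − (-0.038667)/(2.172560) = 3.340173
p(3.340173) = 0.024014
z₅ = 3.340173 − 0.024014·(3.340173 − 3.322375) / (0.024014 − (-0.473873)) = 3.340173 − (0.000427)/(0.497887) = 3.339315

3.3393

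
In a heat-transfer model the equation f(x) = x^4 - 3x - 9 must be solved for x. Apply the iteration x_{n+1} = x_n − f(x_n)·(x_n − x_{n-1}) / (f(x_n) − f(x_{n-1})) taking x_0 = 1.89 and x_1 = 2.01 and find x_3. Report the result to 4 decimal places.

1.9644

f(1.89) = -1.910102, f(2.01) = 1.292408
x_2 = 2.010000 − 1.292408·(2.010000 − 1.890000) / (1.292408 − (-1.910102)) = 2.010000 − (0.155089)/(3.202510) = 1.961573
f(1.961573) = -0.079404
x_3 = 1.961573 − (-0.079404)·(1.961573 − 2.010000) / (-0.079404 − 1.292408) = 1.961573 − (0.003845)/(-1.371812) = 1.964376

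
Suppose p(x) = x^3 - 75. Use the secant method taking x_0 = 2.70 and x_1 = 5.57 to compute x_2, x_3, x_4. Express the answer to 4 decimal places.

3.7368, 4.0836, 4.2340

p(2.70) = -55.317000, p(5.57) = 97.808693
x_2 = 5.570000 − 97.808693·(5.570000 − 2.700000) / (97.808693 − (-55.317000)) = 5.570000 − (280.710949)/(153.125693) = 3.736794
p(3.736794) = -22.820796
x_3 = 3.736794 − (-22.820796)·(3.736794 − 5.570000) / (-22.820796 − 97.808693) = 3.736794 − (41.835222)/(-120.629489) = 4.083602
p(4.083602) = -6.902672
x_4 = 4.083602 − (-6.902672)·(4.083602 − 3.736794) / (-6.902672 − (-22.820796)) = 4.083602 − (-2.393899)/(15.918124) = 4.233990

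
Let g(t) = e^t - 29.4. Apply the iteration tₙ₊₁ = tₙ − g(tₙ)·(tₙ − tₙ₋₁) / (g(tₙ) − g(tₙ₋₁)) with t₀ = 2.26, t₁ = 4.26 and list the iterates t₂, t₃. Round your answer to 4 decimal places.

g(2.26) = -19.816911, g(4.26) = 41.409983
t₂ = 4.260000 − 41.409983·(4.260000 − 2.260000) / (41.409983 − (-19.816911)) = 4.260000 − (82.819967)/(61.226894) = 2.907327
g(2.907327) = -11.092204
t₃ = 2.907327 − (-11.092204)·(2.907327 − 4.260000) / (-11.092204 − 41.409983) = 2.907327 − (15.004124)/(-52.502187) = 3.193108

2.9073, 3.1931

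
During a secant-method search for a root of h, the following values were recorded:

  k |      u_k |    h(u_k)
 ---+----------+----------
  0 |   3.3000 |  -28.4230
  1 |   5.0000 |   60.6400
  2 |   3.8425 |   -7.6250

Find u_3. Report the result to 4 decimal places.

3.9718

u_3 = 3.8425 − (-7.6250)·(3.8425 − 5.0000) / (-7.6250 − 60.6400)
   = 3.8425 − (8.825938)/(-68.265000) = 3.971789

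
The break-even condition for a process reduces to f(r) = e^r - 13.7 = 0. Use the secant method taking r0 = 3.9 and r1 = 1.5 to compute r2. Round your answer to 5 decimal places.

f(3.9) = 35.7024491, f(1.5) = -9.2183109
r2 = 1.5000000 − (-9.2183109)·(1.5000000 − 3.9000000) / (-9.2183109 − 35.7024491) = 1.5000000 − (22.1239462)/(-44.9207600) = 1.9925105

1.99251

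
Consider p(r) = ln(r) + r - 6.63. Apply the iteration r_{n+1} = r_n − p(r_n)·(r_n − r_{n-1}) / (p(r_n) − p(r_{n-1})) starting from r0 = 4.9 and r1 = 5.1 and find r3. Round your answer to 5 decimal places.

p(4.9) = -0.1407648, p(5.1) = 0.0992405
r2 = 5.1000000 − 0.0992405·(5.1000000 − 4.9000000) / (0.0992405 − (-0.1407648)) = 5.1000000 − (0.0198481)/(0.2400053) = 5.0173014
p(5.0173014) = 0.0001936
r3 = 5.0173014 − 0.0001936·(5.0173014 − 5.1000000) / (0.0001936 − 0.0992405) = 5.0173014 − (-0.0000160)/(-0.0990469) = 5.0171397

5.01714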